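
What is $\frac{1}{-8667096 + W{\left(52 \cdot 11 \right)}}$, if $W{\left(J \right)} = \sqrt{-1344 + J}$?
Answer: $- \frac{2166774}{18779638268497} - \frac{i \sqrt{193}}{37559276536994} \approx -1.1538 \cdot 10^{-7} - 3.6988 \cdot 10^{-13} i$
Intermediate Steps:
$\frac{1}{-8667096 + W{\left(52 \cdot 11 \right)}} = \frac{1}{-8667096 + \sqrt{-1344 + 52 \cdot 11}} = \frac{1}{-8667096 + \sqrt{-1344 + 572}} = \frac{1}{-8667096 + \sqrt{-772}} = \frac{1}{-8667096 + 2 i \sqrt{193}}$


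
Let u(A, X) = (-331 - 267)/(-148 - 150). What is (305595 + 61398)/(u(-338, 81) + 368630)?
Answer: 18227319/18308723 ≈ 0.99555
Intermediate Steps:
u(A, X) = 299/149 (u(A, X) = -598/(-298) = -598*(-1/298) = 299/149)
(305595 + 61398)/(u(-338, 81) + 368630) = (305595 + 61398)/(299/149 + 368630) = 366993/(54926169/149) = 366993*(149/54926169) = 18227319/18308723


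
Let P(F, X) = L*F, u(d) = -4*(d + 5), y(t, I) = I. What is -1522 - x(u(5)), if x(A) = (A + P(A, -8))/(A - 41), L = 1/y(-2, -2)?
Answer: -123302/81 ≈ -1522.2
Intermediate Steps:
L = -½ (L = 1/(-2) = -½ ≈ -0.50000)
u(d) = -20 - 4*d (u(d) = -4*(5 + d) = -20 - 4*d)
P(F, X) = -F/2
x(A) = A/(2*(-41 + A)) (x(A) = (A - A/2)/(A - 41) = (A/2)/(-41 + A) = A/(2*(-41 + A)))
-1522 - x(u(5)) = -1522 - (-20 - 4*5)/(2*(-41 + (-20 - 4*5))) = -1522 - (-20 - 20)/(2*(-41 + (-20 - 20))) = -1522 - (-40)/(2*(-41 - 40)) = -1522 - (-40)/(2*(-81)) = -1522 - (-40)*(-1)/(2*81) = -1522 - 1*20/81 = -1522 - 20/81 = -123302/81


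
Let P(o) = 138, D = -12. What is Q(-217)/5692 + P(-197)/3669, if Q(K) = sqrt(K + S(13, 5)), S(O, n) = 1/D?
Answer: 46/1223 + I*sqrt(7815)/34152 ≈ 0.037612 + 0.0025885*I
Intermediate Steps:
S(O, n) = -1/12 (S(O, n) = 1/(-12) = -1/12)
Q(K) = sqrt(-1/12 + K) (Q(K) = sqrt(K - 1/12) = sqrt(-1/12 + K))
Q(-217)/5692 + P(-197)/3669 = (sqrt(-3 + 36*(-217))/6)/5692 + 138/3669 = (sqrt(-3 - 7812)/6)*(1/5692) + 138*(1/3669) = (sqrt(-7815)/6)*(1/5692) + 46/1223 = ((I*sqrt(7815))/6)*(1/5692) + 46/1223 = (I*sqrt(7815)/6)*(1/5692) + 46/1223 = I*sqrt(7815)/34152 + 46/1223 = 46/1223 + I*sqrt(7815)/34152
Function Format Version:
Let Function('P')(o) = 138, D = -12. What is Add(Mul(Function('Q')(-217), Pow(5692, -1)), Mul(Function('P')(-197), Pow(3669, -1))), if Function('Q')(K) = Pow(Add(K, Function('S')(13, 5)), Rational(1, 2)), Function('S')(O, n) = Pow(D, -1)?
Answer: Add(Rational(46, 1223), Mul(Rational(1, 34152), I, Pow(7815, Rational(1, 2)))) ≈ Add(0.037612, Mul(0.0025885, I))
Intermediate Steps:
Function('S')(O, n) = Rational(-1, 12) (Function('S')(O, n) = Pow(-12, -1) = Rational(-1, 12))
Function('Q')(K) = Pow(Add(Rational(-1, 12), K), Rational(1, 2)) (Function('Q')(K) = Pow(Add(K, Rational(-1, 12)), Rational(1, 2)) = Pow(Add(Rational(-1, 12), K), Rational(1, 2)))
Add(Mul(Function('Q')(-217), Pow(5692, -1)), Mul(Function('P')(-197), Pow(3669, -1))) = Add(Mul(Mul(Rational(1, 6), Pow(Add(-3, Mul(36, -217)), Rational(1, 2))), Pow(5692, -1)), Mul(138, Pow(3669, -1))) = Add(Mul(Mul(Rational(1, 6), Pow(Add(-3, -7812), Rational(1, 2))), Rational(1, 5692)), Mul(138, Rational(1, 3669))) = Add(Mul(Mul(Rational(1, 6), Pow(-7815, Rational(1, 2))), Rational(1, 5692)), Rational(46, 1223)) = Add(Mul(Mul(Rational(1, 6), Mul(I, Pow(7815, Rational(1, 2)))), Rational(1, 5692)), Rational(46, 1223)) = Add(Mul(Mul(Rational(1, 6), I, Pow(7815, Rational(1, 2))), Rational(1, 5692)), Rational(46, 1223)) = Add(Mul(Rational(1, 34152), I, Pow(7815, Rational(1, 2))), Rational(46, 1223)) = Add(Rational(46, 1223), Mul(Rational(1, 34152), I, Pow(7815, Rational(1, 2))))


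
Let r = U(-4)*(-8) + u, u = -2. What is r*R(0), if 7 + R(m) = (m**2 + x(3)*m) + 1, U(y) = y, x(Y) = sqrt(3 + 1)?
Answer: -180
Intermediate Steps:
x(Y) = 2 (x(Y) = sqrt(4) = 2)
r = 30 (r = -4*(-8) - 2 = 32 - 2 = 30)
R(m) = -6 + m**2 + 2*m (R(m) = -7 + ((m**2 + 2*m) + 1) = -7 + (1 + m**2 + 2*m) = -6 + m**2 + 2*m)
r*R(0) = 30*(-6 + 0**2 + 2*0) = 30*(-6 + 0 + 0) = 30*(-6) = -180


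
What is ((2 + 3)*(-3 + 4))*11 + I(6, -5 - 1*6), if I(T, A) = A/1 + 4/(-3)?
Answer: 128/3 ≈ 42.667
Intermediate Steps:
I(T, A) = -4/3 + A (I(T, A) = A*1 + 4*(-⅓) = A - 4/3 = -4/3 + A)
((2 + 3)*(-3 + 4))*11 + I(6, -5 - 1*6) = ((2 + 3)*(-3 + 4))*11 + (-4/3 + (-5 - 1*6)) = (5*1)*11 + (-4/3 + (-5 - 6)) = 5*11 + (-4/3 - 11) = 55 - 37/3 = 128/3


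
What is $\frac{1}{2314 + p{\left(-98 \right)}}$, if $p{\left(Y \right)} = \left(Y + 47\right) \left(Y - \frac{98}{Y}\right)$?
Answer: $\frac{1}{7261} \approx 0.00013772$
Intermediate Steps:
$p{\left(Y \right)} = \left(47 + Y\right) \left(Y - \frac{98}{Y}\right)$
$\frac{1}{2314 + p{\left(-98 \right)}} = \frac{1}{2314 + \left(-98 + \left(-98\right)^{2} - \frac{4606}{-98} + 47 \left(-98\right)\right)} = \frac{1}{2314 - -4947} = \frac{1}{2314 + \left(-98 + 9604 + 47 - 4606\right)} = \frac{1}{2314 + 4947} = \frac{1}{7261}$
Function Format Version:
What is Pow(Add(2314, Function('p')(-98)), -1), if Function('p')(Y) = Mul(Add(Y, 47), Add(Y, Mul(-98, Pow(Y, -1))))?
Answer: Rational(1, 7261) ≈ 0.00013772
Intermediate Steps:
Function('p')(Y) = Mul(Add(47, Y), Add(Y, Mul(-98, Pow(Y, -1))))
Pow(Add(2314, Function('p')(-98)), -1) = Pow(Add(2314, Add(-98, Pow(-98, 2), Mul(-4606, Pow(-98, -1)), Mul(47, -98))), -1) = Pow(Add(2314, Add(-98, 9604, Mul(-4606, Rational(-1, 98)), -4606)), -1) = Pow(Add(2314, Add(-98, 9604, 47, -4606)), -1) = Pow(Add(2314, 4947), -1) = Pow(7261, -1) = Rational(1, 7261)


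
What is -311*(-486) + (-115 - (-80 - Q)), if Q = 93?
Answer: 151204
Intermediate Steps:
-311*(-486) + (-115 - (-80 - Q)) = -311*(-486) + (-115 - (-80 - 1*93)) = 151146 + (-115 - (-80 - 93)) = 151146 + (-115 - 1*(-173)) = 151146 + (-115 + 173) = 151146 + 58 = 151204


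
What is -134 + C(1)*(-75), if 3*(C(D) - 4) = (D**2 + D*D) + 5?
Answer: -609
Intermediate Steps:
C(D) = 17/3 + 2*D**2/3 (C(D) = 4 + ((D**2 + D*D) + 5)/3 = 4 + ((D**2 + D**2) + 5)/3 = 4 + (2*D**2 + 5)/3 = 4 + (5 + 2*D**2)/3 = 4 + (5/3 + 2*D**2/3) = 17/3 + 2*D**2/3)
-134 + C(1)*(-75) = -134 + (17/3 + (2/3)*1**2)*(-75) = -134 + (17/3 + (2/3)*1)*(-75) = -134 + (17/3 + 2/3)*(-75) = -134 + (19/3)*(-75) = -134 - 475 = -609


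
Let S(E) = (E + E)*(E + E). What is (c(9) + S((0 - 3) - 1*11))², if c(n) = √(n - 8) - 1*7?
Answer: 605284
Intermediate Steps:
c(n) = -7 + √(-8 + n) (c(n) = √(-8 + n) - 7 = -7 + √(-8 + n))
S(E) = 4*E² (S(E) = (2*E)*(2*E) = 4*E²)
(c(9) + S((0 - 3) - 1*11))² = ((-7 + √(-8 + 9)) + 4*((0 - 3) - 1*11)²)² = ((-7 + √1) + 4*(-3 - 11)²)² = ((-7 + 1) + 4*(-14)²)² = (-6 + 4*196)² = (-6 + 784)² = 778² = 605284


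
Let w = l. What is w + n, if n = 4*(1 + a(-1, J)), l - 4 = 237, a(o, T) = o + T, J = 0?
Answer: 241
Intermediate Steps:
a(o, T) = T + o
l = 241 (l = 4 + 237 = 241)
w = 241
n = 0 (n = 4*(1 + (0 - 1)) = 4*(1 - 1) = 4*0 = 0)
w + n = 241 + 0 = 241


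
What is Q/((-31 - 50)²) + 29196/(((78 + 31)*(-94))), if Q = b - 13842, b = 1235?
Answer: -160363139/33612003 ≈ -4.7710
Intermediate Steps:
Q = -12607 (Q = 1235 - 13842 = -12607)
Q/((-31 - 50)²) + 29196/(((78 + 31)*(-94))) = -12607/(-31 - 50)² + 29196/(((78 + 31)*(-94))) = -12607/((-81)²) + 29196/((109*(-94))) = -12607/6561 + 29196/(-10246) = -12607*1/6561 + 29196*(-1/10246) = -12607/6561 - 14598/5123 = -160363139/33612003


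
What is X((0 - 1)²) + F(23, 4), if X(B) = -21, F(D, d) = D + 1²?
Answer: 3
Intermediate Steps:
F(D, d) = 1 + D (F(D, d) = D + 1 = 1 + D)
X((0 - 1)²) + F(23, 4) = -21 + (1 + 23) = -21 + 24 = 3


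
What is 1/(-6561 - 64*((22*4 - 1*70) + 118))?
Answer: -1/15265 ≈ -6.5509e-5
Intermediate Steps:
1/(-6561 - 64*((22*4 - 1*70) + 118)) = 1/(-6561 - 64*((88 - 70) + 118)) = 1/(-6561 - 64*(18 + 118)) = 1/(-6561 - 64*136) = 1/(-6561 - 8704) = 1/(-15265) = -1/15265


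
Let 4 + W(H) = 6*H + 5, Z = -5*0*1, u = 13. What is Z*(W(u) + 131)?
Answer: 0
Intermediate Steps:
Z = 0 (Z = 0*1 = 0)
W(H) = 1 + 6*H (W(H) = -4 + (6*H + 5) = -4 + (5 + 6*H) = 1 + 6*H)
Z*(W(u) + 131) = 0*((1 + 6*13) + 131) = 0*((1 + 78) + 131) = 0*(79 + 131) = 0*210 = 0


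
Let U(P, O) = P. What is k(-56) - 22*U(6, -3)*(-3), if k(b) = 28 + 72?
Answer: 496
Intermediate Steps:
k(b) = 100
k(-56) - 22*U(6, -3)*(-3) = 100 - 22*6*(-3) = 100 - 132*(-3) = 100 - 1*(-396) = 100 + 396 = 496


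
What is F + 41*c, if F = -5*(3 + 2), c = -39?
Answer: -1624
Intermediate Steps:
F = -25 (F = -5*5 = -25)
F + 41*c = -25 + 41*(-39) = -25 - 1599 = -1624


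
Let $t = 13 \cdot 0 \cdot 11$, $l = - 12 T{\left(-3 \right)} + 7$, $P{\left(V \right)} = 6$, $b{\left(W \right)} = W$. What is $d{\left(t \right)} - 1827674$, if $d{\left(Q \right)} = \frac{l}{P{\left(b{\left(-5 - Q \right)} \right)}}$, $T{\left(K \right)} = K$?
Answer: $- \frac{10966001}{6} \approx -1.8277 \cdot 10^{6}$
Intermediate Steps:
$l = 43$ ($l = \left(-12\right) \left(-3\right) + 7 = 36 + 7 = 43$)
$t = 0$ ($t = 0 \cdot 11 = 0$)
$d{\left(Q \right)} = \frac{43}{6}$
$d{\left(t \right)} - 1827674 = \frac{43}{6} - 1827674 = - \frac{10966001}{6}$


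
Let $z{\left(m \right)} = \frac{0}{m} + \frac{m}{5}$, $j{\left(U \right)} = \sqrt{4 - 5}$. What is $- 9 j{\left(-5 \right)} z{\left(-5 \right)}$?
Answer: $9 i \approx 9.0 i$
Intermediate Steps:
$j{\left(U \right)} = i$ ($j{\left(U \right)} = \sqrt{-1} = i$)
$z{\left(m \right)} = \frac{m}{5}$ ($z{\left(m \right)} = 0 + m \frac{1}{5} = 0 + \frac{m}{5} = \frac{m}{5}$)
$- 9 j{\left(-5 \right)} z{\left(-5 \right)} = - 9 i \frac{1}{5} \left(-5\right) = - 9 i \left(-1\right) = 9 i$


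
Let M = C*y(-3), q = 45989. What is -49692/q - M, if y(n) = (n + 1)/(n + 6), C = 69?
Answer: 2065802/45989 ≈ 44.919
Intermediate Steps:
y(n) = (1 + n)/(6 + n)
M = -46 (M = 69*((1 - 3)/(6 - 3)) = 69*(-2/3) = 69*((⅓)*(-2)) = 69*(-⅔) = -46)
-49692/q - M = -49692/45989 - 1*(-46) = -49692*1/45989 + 46 = -49692/45989 + 46 = 2065802/45989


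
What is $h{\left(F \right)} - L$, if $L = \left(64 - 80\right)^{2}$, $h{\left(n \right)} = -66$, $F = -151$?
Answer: $-322$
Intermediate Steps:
$L = 256$ ($L = \left(-16\right)^{2} = 256$)
$h{\left(F \right)} - L = -66 - 256 = -322$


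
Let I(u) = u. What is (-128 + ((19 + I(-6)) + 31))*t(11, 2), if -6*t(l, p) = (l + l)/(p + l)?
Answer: 308/13 ≈ 23.692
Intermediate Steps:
t(l, p) = -l/(3*(l + p)) (t(l, p) = -(l + l)/(6*(p + l)) = -2*l/(6*(l + p)) = -l/(3*(l + p)))
(-128 + ((19 + I(-6)) + 31))*t(11, 2) = (-128 + ((19 - 6) + 31))*(-1*11/(3*11 + 3*2)) = (-128 + (13 + 31))*(-1*11/(33 + 6)) = (-128 + 44)*(-1*11/39) = -(-84)*11/39 = -84*(-11/39) = 308/13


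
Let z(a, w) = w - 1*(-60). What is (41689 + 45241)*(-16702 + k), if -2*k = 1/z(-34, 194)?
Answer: -368783877905/254 ≈ -1.4519e+9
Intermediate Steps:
z(a, w) = 60 + w (z(a, w) = w + 60 = 60 + w)
k = -1/508 (k = -1/(2*(60 + 194)) = -1/2/254 = -1/2*1/254 = -1/508 ≈ -0.0019685)
(41689 + 45241)*(-16702 + k) = (41689 + 45241)*(-16702 - 1/508) = 86930*(-8484617/508) = -368783877905/254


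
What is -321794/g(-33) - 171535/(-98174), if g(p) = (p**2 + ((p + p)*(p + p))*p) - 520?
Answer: 56152013921/14056455146 ≈ 3.9948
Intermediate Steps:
g(p) = -520 + p**2 + 4*p**3 (g(p) = (p**2 + ((2*p)*(2*p))*p) - 520 = (p**2 + (4*p**2)*p) - 520 = (p**2 + 4*p**3) - 520 = -520 + p**2 + 4*p**3)
-321794/g(-33) - 171535/(-98174) = -321794/(-520 + (-33)**2 + 4*(-33)**3) - 171535/(-98174) = -321794/(-520 + 1089 + 4*(-35937)) - 171535*(-1/98174) = -321794/(-520 + 1089 - 143748) + 171535/98174 = -321794/(-143179) + 171535/98174 = -321794*(-1/143179) + 171535/98174 = 321794/143179 + 171535/98174 = 56152013921/14056455146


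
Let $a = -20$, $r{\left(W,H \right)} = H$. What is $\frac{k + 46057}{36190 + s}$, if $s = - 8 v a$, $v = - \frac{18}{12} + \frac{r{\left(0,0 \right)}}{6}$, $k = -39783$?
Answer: $\frac{3137}{17975} \approx 0.17452$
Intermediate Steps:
$v = - \frac{3}{2}$ ($v = - \frac{18}{12} + \frac{0}{6} = \left(-18\right) \frac{1}{12} + 0 \cdot \frac{1}{6} = - \frac{3}{2} + 0 = - \frac{3}{2} \approx -1.5$)
$s = -240$ ($s = \left(-8\right) \left(- \frac{3}{2}\right) \left(-20\right) = 12 \left(-20\right) = -240$)
$\frac{k + 46057}{36190 + s} = \frac{-39783 + 46057}{36190 - 240} = \frac{6274}{35950} = 6274 \cdot \frac{1}{35950} = \frac{3137}{17975}$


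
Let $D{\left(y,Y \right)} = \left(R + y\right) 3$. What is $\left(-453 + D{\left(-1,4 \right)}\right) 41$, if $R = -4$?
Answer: $-19188$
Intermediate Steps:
$D{\left(y,Y \right)} = -12 + 3 y$ ($D{\left(y,Y \right)} = \left(-4 + y\right) 3 = -12 + 3 y$)
$\left(-453 + D{\left(-1,4 \right)}\right) 41 = \left(-453 + \left(-12 + 3 \left(-1\right)\right)\right) 41 = \left(-453 - 15\right) 41 = \left(-468\right) 41 = -19188$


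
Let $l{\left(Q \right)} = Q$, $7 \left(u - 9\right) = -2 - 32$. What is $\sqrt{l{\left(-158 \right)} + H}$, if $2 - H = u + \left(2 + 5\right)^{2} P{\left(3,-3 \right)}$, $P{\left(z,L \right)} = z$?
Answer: $\frac{5 i \sqrt{602}}{7} \approx 17.525 i$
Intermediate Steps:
$u = \frac{29}{7}$ ($u = 9 + \frac{-2 - 32}{7} = 9 + \frac{1}{7} \left(-34\right) = 9 - \frac{34}{7} = \frac{29}{7} \approx 4.1429$)
$H = - \frac{1044}{7}$ ($H = 2 - \left(\frac{29}{7} + \left(2 + 5\right)^{2} \cdot 3\right) = 2 - \left(\frac{29}{7} + 7^{2} \cdot 3\right) = 2 - \left(\frac{29}{7} + 49 \cdot 3\right) = 2 - \left(\frac{29}{7} + 147\right) = 2 - \frac{1058}{7} = - \frac{1044}{7} \approx -149.14$)
$\sqrt{l{\left(-158 \right)} + H} = \sqrt{-158 - \frac{1044}{7}} = \sqrt{- \frac{2150}{7}} = \frac{5 i \sqrt{602}}{7}$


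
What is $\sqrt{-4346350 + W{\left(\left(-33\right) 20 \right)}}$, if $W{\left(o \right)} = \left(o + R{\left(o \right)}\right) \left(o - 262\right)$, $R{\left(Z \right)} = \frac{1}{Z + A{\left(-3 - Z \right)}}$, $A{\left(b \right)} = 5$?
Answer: $\frac{4 i \sqrt{100226369490}}{655} \approx 1933.3 i$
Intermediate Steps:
$R{\left(Z \right)} = \frac{1}{5 + Z}$ ($R{\left(Z \right)} = \frac{1}{Z + 5} = \frac{1}{5 + Z}$)
$W{\left(o \right)} = \left(-262 + o\right) \left(o + \frac{1}{5 + o}\right)$ ($W{\left(o \right)} = \left(o + \frac{1}{5 + o}\right) \left(o - 262\right) = \left(o + \frac{1}{5 + o}\right) \left(-262 + o\right) = \left(-262 + o\right) \left(o + \frac{1}{5 + o}\right)$)
$\sqrt{-4346350 + W{\left(\left(-33\right) 20 \right)}} = \sqrt{-4346350 + \frac{-262 - 660 + \left(-33\right) 20 \left(-262 - 660\right) \left(5 - 660\right)}{5 - 660}} = \sqrt{-4346350 + \frac{-262 - 660 - 660 \left(-262 - 660\right) \left(5 - 660\right)}{5 - 660}} = \sqrt{-4346350 + \frac{-262 - 660 - \left(-608520\right) \left(-655\right)}{-655}} = \sqrt{-4346350 - \frac{-262 - 660 - 398580600}{655}} = \sqrt{-4346350 - - \frac{398581522}{655}} = \sqrt{-4346350 + \frac{398581522}{655}} = \sqrt{- \frac{2448277728}{655}} = \frac{4 i \sqrt{100226369490}}{655}$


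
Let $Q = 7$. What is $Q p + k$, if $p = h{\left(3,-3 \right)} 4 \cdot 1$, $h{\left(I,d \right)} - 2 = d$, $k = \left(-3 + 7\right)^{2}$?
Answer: $-12$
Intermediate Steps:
$k = 16$ ($k = 4^{2} = 16$)
$h{\left(I,d \right)} = 2 + d$
$p = -4$ ($p = \left(2 - 3\right) 4 \cdot 1 = \left(-1\right) 4 \cdot 1 = \left(-4\right) 1 = -4$)
$Q p + k = 7 \left(-4\right) + 16 = -28 + 16 = -12$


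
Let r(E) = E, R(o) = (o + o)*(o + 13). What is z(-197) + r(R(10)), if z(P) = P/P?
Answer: 461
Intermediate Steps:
R(o) = 2*o*(13 + o) (R(o) = (2*o)*(13 + o) = 2*o*(13 + o))
z(P) = 1
z(-197) + r(R(10)) = 1 + 2*10*(13 + 10) = 1 + 2*10*23 = 1 + 460 = 461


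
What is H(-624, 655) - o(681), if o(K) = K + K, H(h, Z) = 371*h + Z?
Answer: -232211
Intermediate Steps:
H(h, Z) = Z + 371*h
o(K) = 2*K
H(-624, 655) - o(681) = (655 + 371*(-624)) - 2*681 = (655 - 231504) - 1*1362 = -230849 - 1362 = -232211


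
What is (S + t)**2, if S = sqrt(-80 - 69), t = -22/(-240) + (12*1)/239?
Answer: -122542260839/822542400 + 4069*I*sqrt(149)/14340 ≈ -148.98 + 3.4636*I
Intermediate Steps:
t = 4069/28680 (t = -22*(-1/240) + 12*(1/239) = 11/120 + 12/239 = 4069/28680 ≈ 0.14188)
S = I*sqrt(149) (S = sqrt(-149) = I*sqrt(149) ≈ 12.207*I)
(S + t)**2 = (I*sqrt(149) + 4069/28680)**2 = (4069/28680 + I*sqrt(149))**2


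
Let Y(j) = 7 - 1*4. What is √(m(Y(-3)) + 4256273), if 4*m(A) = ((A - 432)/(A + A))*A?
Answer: √68099510/4 ≈ 2063.1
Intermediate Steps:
Y(j) = 3 (Y(j) = 7 - 4 = 3)
m(A) = -54 + A/8 (m(A) = (((A - 432)/(A + A))*A)/4 = (((-432 + A)/((2*A)))*A)/4 = (((-432 + A)*(1/(2*A)))*A)/4 = (((-432 + A)/(2*A))*A)/4 = (-216 + A/2)/4 = -54 + A/8)
√(m(Y(-3)) + 4256273) = √((-54 + (⅛)*3) + 4256273) = √((-54 + 3/8) + 4256273) = √(-429/8 + 4256273) = √(34049755/8) = √68099510/4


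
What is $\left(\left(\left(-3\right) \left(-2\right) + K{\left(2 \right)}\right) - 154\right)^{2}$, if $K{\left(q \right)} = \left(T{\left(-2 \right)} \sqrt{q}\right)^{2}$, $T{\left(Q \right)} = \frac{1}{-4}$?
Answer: $\frac{1399489}{64} \approx 21867.0$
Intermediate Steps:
$T{\left(Q \right)} = - \frac{1}{4}$
$K{\left(q \right)} = \frac{q}{16}$ ($K{\left(q \right)} = \left(- \frac{\sqrt{q}}{4}\right)^{2} = \frac{q}{16}$)
$\left(\left(\left(-3\right) \left(-2\right) + K{\left(2 \right)}\right) - 154\right)^{2} = \left(\left(\left(-3\right) \left(-2\right) + \frac{1}{16} \cdot 2\right) - 154\right)^{2} = \left(\left(6 + \frac{1}{8}\right) - 154\right)^{2} = \left(\frac{49}{8} - 154\right)^{2} = \left(- \frac{1183}{8}\right)^{2} = \frac{1399489}{64}$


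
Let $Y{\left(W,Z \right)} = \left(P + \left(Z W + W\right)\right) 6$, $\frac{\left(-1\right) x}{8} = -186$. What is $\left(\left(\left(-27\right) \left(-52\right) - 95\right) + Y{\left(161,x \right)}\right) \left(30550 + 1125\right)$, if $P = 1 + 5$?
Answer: $45603099325$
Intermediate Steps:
$P = 6$
$x = 1488$ ($x = \left(-8\right) \left(-186\right) = 1488$)
$Y{\left(W,Z \right)} = 36 + 6 W + 6 W Z$ ($Y{\left(W,Z \right)} = \left(6 + \left(Z W + W\right)\right) 6 = \left(6 + \left(W Z + W\right)\right) 6 = \left(6 + \left(W + W Z\right)\right) 6 = \left(6 + W + W Z\right) 6 = 36 + 6 W + 6 W Z$)
$\left(\left(\left(-27\right) \left(-52\right) - 95\right) + Y{\left(161,x \right)}\right) \left(30550 + 1125\right) = \left(\left(\left(-27\right) \left(-52\right) - 95\right) + \left(36 + 6 \cdot 161 + 6 \cdot 161 \cdot 1488\right)\right) \left(30550 + 1125\right) = \left(\left(1404 - 95\right) + \left(36 + 966 + 1437408\right)\right) 31675 = \left(1309 + 1438410\right) 31675 = 1439719 \cdot 31675 = 45603099325$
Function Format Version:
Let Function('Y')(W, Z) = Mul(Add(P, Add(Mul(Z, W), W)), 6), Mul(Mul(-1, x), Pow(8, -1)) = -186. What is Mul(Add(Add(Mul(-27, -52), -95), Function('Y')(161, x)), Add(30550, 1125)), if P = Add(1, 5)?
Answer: 45603099325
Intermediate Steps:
P = 6
x = 1488 (x = Mul(-8, -186) = 1488)
Function('Y')(W, Z) = Add(36, Mul(6, W), Mul(6, W, Z)) (Function('Y')(W, Z) = Mul(Add(6, Add(Mul(Z, W), W)), 6) = Mul(Add(6, Add(Mul(W, Z), W)), 6) = Mul(Add(6, Add(W, Mul(W, Z))), 6) = Mul(Add(6, W, Mul(W, Z)), 6) = Add(36, Mul(6, W), Mul(6, W, Z)))
Mul(Add(Add(Mul(-27, -52), -95), Function('Y')(161, x)), Add(30550, 1125)) = Mul(Add(Add(Mul(-27, -52), -95), Add(36, Mul(6, 161), Mul(6, 161, 1488))), Add(30550, 1125)) = Mul(Add(Add(1404, -95), Add(36, 966, 1437408)), 31675) = Mul(Add(1309, 1438410), 31675) = Mul(1439719, 31675) = 45603099325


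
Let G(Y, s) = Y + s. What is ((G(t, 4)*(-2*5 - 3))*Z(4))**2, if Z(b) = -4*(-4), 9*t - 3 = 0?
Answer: 7311616/9 ≈ 8.1240e+5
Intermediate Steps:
t = 1/3 (t = 1/3 + (1/9)*0 = 1/3 + 0 = 1/3 ≈ 0.33333)
Z(b) = 16
((G(t, 4)*(-2*5 - 3))*Z(4))**2 = (((1/3 + 4)*(-2*5 - 3))*16)**2 = ((13*(-10 - 3)/3)*16)**2 = (((13/3)*(-13))*16)**2 = (-169/3*16)**2 = (-2704/3)**2 = 7311616/9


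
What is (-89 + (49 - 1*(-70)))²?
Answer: 900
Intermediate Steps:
(-89 + (49 - 1*(-70)))² = (-89 + (49 + 70))² = (-89 + 119)² = 30² = 900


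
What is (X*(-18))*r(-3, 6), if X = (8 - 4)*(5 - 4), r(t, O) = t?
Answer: 216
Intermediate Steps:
X = 4 (X = 4*1 = 4)
(X*(-18))*r(-3, 6) = (4*(-18))*(-3) = -72*(-3) = 216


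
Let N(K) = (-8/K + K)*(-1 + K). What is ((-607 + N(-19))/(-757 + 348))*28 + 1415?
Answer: 11121209/7771 ≈ 1431.1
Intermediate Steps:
N(K) = (-1 + K)*(K - 8/K) (N(K) = (K - 8/K)*(-1 + K) = (-1 + K)*(K - 8/K))
((-607 + N(-19))/(-757 + 348))*28 + 1415 = ((-607 + (-8 + (-19)**2 - 1*(-19) + 8/(-19)))/(-757 + 348))*28 + 1415 = ((-607 + (-8 + 361 + 19 + 8*(-1/19)))/(-409))*28 + 1415 = ((-607 + (-8 + 361 + 19 - 8/19))*(-1/409))*28 + 1415 = ((-607 + 7060/19)*(-1/409))*28 + 1415 = -4473/19*(-1/409)*28 + 1415 = (4473/7771)*28 + 1415 = 125244/7771 + 1415 = 11121209/7771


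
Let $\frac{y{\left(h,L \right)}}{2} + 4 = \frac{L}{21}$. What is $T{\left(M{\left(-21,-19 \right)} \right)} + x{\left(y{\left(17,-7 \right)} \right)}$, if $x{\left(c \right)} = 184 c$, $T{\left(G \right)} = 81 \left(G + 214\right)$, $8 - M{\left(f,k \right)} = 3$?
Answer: $\frac{48433}{3} \approx 16144.0$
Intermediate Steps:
$M{\left(f,k \right)} = 5$ ($M{\left(f,k \right)} = 8 - 3 = 5$)
$y{\left(h,L \right)} = -8 + \frac{2 L}{21}$ ($y{\left(h,L \right)} = -8 + 2 \frac{L}{21} = -8 + \frac{2 L}{21}$)
$T{\left(G \right)} = 17334 + 81 G$ ($T{\left(G \right)} = 81 \left(214 + G\right) = 17334 + 81 G$)
$T{\left(M{\left(-21,-19 \right)} \right)} + x{\left(y{\left(17,-7 \right)} \right)} = \left(17334 + 81 \cdot 5\right) + 184 \left(-8 + \frac{2}{21} \left(-7\right)\right) = \left(17334 + 405\right) + 184 \left(-8 - \frac{2}{3}\right) = 17739 + 184 \left(- \frac{26}{3}\right) = 17739 - \frac{4784}{3} = \frac{48433}{3}$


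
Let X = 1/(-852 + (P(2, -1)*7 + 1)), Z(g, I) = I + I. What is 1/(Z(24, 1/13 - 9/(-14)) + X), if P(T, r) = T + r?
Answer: 76804/110473 ≈ 0.69523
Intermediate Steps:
Z(g, I) = 2*I
X = -1/844 (X = 1/(-852 + ((2 - 1)*7 + 1)) = 1/(-852 + (1*7 + 1)) = 1/(-852 + (7 + 1)) = 1/(-852 + 8) = 1/(-844) = -1/844 ≈ -0.0011848)
1/(Z(24, 1/13 - 9/(-14)) + X) = 1/(2*(1/13 - 9/(-14)) - 1/844) = 1/(2*(1*(1/13) - 9*(-1/14)) - 1/844) = 1/(2*(1/13 + 9/14) - 1/844) = 1/(2*(131/182) - 1/844) = 1/(131/91 - 1/844) = 1/(110473/76804) = 76804/110473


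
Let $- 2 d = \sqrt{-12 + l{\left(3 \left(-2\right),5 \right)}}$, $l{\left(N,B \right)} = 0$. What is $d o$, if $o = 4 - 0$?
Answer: $- 4 i \sqrt{3} \approx - 6.9282 i$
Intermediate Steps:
$o = 4$ ($o = 4 + 0 = 4$)
$d = - i \sqrt{3}$ ($d = - \frac{\sqrt{-12 + 0}}{2} = - \frac{\sqrt{-12}}{2} = - \frac{2 i \sqrt{3}}{2} = - i \sqrt{3} \approx - 1.732 i$)
$d o = - i \sqrt{3} \cdot 4 = - 4 i \sqrt{3}$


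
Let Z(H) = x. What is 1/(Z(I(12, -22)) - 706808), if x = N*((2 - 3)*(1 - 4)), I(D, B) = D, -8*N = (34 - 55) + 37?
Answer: -1/706814 ≈ -1.4148e-6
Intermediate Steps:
N = -2 (N = -((34 - 55) + 37)/8 = -(-21 + 37)/8 = -1/8*16 = -2)
x = -6 (x = -2*(2 - 3)*(1 - 4) = -(-2)*(-3) = -2*3 = -6)
Z(H) = -6
1/(Z(I(12, -22)) - 706808) = 1/(-6 - 706808) = 1/(-706814) = -1/706814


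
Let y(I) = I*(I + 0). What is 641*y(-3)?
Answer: 5769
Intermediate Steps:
y(I) = I² (y(I) = I*I = I²)
641*y(-3) = 641*(-3)² = 641*9 = 5769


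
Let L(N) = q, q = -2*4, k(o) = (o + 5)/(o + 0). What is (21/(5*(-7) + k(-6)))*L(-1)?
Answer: 1008/209 ≈ 4.8230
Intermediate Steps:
k(o) = (5 + o)/o
q = -8
L(N) = -8
(21/(5*(-7) + k(-6)))*L(-1) = (21/(5*(-7) + (5 - 6)/(-6)))*(-8) = (21/(-35 - ⅙*(-1)))*(-8) = (21/(-35 + ⅙))*(-8) = (21/(-209/6))*(-8) = -6/209*21*(-8) = -126/209*(-8) = 1008/209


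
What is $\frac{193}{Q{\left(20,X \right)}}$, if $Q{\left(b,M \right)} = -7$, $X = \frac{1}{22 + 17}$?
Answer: $- \frac{193}{7} \approx -27.571$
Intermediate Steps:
$X = \frac{1}{39} \approx 0.025641$
$\frac{193}{Q{\left(20,X \right)}} = \frac{193}{-7} = 193 \left(- \frac{1}{7}\right) = - \frac{193}{7}$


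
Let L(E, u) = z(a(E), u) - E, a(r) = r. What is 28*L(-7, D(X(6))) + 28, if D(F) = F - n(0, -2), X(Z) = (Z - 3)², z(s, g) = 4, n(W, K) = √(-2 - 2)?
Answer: 336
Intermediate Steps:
n(W, K) = 2*I (n(W, K) = √(-4) = 2*I)
X(Z) = (-3 + Z)²
D(F) = F - 2*I
L(E, u) = 4 - E
28*L(-7, D(X(6))) + 28 = 28*(4 - 1*(-7)) + 28 = 28*(4 + 7) + 28 = 28*11 + 28 = 308 + 28 = 336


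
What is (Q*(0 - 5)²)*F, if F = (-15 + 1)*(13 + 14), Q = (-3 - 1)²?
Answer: -151200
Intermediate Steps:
Q = 16 (Q = (-4)² = 16)
F = -378 (F = -14*27 = -378)
(Q*(0 - 5)²)*F = (16*(0 - 5)²)*(-378) = (16*(-5)²)*(-378) = (16*25)*(-378) = 400*(-378) = -151200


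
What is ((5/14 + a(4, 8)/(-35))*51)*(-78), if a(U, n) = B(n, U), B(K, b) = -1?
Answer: -53703/35 ≈ -1534.4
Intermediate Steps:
a(U, n) = -1
((5/14 + a(4, 8)/(-35))*51)*(-78) = ((5/14 - 1/(-35))*51)*(-78) = ((5*(1/14) - 1*(-1/35))*51)*(-78) = ((5/14 + 1/35)*51)*(-78) = ((27/70)*51)*(-78) = (1377/70)*(-78) = -53703/35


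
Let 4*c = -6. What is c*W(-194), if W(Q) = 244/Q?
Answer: 183/97 ≈ 1.8866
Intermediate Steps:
c = -3/2 (c = (1/4)*(-6) = -3/2 ≈ -1.5000)
c*W(-194) = -366/(-194) = -366*(-1)/194 = -3/2*(-122/97) = 183/97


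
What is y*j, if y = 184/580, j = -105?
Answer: -966/29 ≈ -33.310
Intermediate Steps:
y = 46/145 (y = 184*(1/580) = 46/145 ≈ 0.31724)
y*j = (46/145)*(-105) = -966/29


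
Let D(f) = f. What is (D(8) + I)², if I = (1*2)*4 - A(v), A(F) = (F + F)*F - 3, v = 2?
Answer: 121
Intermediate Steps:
A(F) = -3 + 2*F² (A(F) = (2*F)*F - 3 = 2*F² - 3 = -3 + 2*F²)
I = 3 (I = (1*2)*4 - (-3 + 2*2²) = 2*4 - (-3 + 2*4) = 8 - (-3 + 8) = 8 - 1*5 = 8 - 5 = 3)
(D(8) + I)² = (8 + 3)² = 11² = 121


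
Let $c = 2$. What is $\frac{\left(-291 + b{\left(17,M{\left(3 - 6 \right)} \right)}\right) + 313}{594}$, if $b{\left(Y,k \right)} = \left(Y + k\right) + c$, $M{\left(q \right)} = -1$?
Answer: $\frac{20}{297} \approx 0.06734$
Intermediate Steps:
$b{\left(Y,k \right)} = 2 + Y + k$ ($b{\left(Y,k \right)} = \left(Y + k\right) + 2 = 2 + Y + k$)
$\frac{\left(-291 + b{\left(17,M{\left(3 - 6 \right)} \right)}\right) + 313}{594} = \frac{\left(-291 + \left(2 + 17 - 1\right)\right) + 313}{594} = \left(\left(-291 + 18\right) + 313\right) \frac{1}{594} = \left(-273 + 313\right) \frac{1}{594} = 40 \cdot \frac{1}{594} = \frac{20}{297}$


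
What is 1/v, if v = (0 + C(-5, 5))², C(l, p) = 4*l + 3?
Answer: 1/289 ≈ 0.0034602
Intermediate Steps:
C(l, p) = 3 + 4*l
v = 289 (v = (0 + (3 + 4*(-5)))² = (0 + (3 - 20))² = (0 - 17)² = (-17)² = 289)
1/v = 1/289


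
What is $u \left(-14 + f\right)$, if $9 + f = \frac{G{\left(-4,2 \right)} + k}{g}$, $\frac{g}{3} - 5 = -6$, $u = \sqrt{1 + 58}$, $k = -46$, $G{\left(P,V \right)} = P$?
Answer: $- \frac{19 \sqrt{59}}{3} \approx -48.647$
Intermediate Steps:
$u = \sqrt{59} \approx 7.6811$
$g = -3$ ($g = 15 + 3 \left(-6\right) = 15 - 18 = -3$)
$f = \frac{23}{3}$ ($f = -9 + \frac{-4 - 46}{-3} = -9 - - \frac{50}{3} = -9 + \frac{50}{3} = \frac{23}{3} \approx 7.6667$)
$u \left(-14 + f\right) = \sqrt{59} \left(-14 + \frac{23}{3}\right) = \sqrt{59} \left(- \frac{19}{3}\right) = - \frac{19 \sqrt{59}}{3}$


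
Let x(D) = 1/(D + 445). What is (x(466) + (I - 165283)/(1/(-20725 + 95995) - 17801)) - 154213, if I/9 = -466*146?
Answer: -188183974728016508/1220631836059 ≈ -1.5417e+5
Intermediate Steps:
x(D) = 1/(445 + D)
I = -612324 (I = 9*(-466*146) = 9*(-68036) = -612324)
(x(466) + (I - 165283)/(1/(-20725 + 95995) - 17801)) - 154213 = (1/(445 + 466) + (-612324 - 165283)/(1/(-20725 + 95995) - 17801)) - 154213 = (1/911 - 777607/(1/75270 - 17801)) - 154213 = (1/911 - 777607/(-1339881269/75270)) - 154213 = (1/911 - 777607*(-75270/1339881269)) - 154213 = (1/911 + 58530478890/1339881269) - 154213 = 53322606150059/1220631836059 - 154213 = -188183974728016508/1220631836059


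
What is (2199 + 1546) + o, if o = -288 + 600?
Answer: 4057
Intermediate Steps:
o = 312
(2199 + 1546) + o = (2199 + 1546) + 312 = 3745 + 312 = 4057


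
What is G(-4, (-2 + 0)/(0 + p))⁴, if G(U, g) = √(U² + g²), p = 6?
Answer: 21025/81 ≈ 259.57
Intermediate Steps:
G(-4, (-2 + 0)/(0 + p))⁴ = (√((-4)² + ((-2 + 0)/(0 + 6))²))⁴ = (√(16 + (-2/6)²))⁴ = (√(16 + (-2*⅙)²))⁴ = (√(16 + (-⅓)²))⁴ = (√(16 + ⅑))⁴ = (√(145/9))⁴ = (√145/3)⁴ = 21025/81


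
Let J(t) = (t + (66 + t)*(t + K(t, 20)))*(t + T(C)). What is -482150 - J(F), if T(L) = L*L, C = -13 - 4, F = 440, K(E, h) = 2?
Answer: -163845218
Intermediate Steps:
C = -17
T(L) = L**2
J(t) = (289 + t)*(t + (2 + t)*(66 + t)) (J(t) = (t + (66 + t)*(t + 2))*(t + (-17)**2) = (t + (66 + t)*(2 + t))*(t + 289) = (t + (2 + t)*(66 + t))*(289 + t) = (289 + t)*(t + (2 + t)*(66 + t)))
-482150 - J(F) = -482150 - (38148 + 440**3 + 358*440**2 + 20073*440) = -482150 - (38148 + 85184000 + 358*193600 + 8832120) = -482150 - (38148 + 85184000 + 69308800 + 8832120) = -482150 - 1*163363068 = -482150 - 163363068 = -163845218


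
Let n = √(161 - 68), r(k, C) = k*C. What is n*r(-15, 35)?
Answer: -525*√93 ≈ -5062.9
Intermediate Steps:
r(k, C) = C*k
n = √93 ≈ 9.6436
n*r(-15, 35) = √93*(35*(-15)) = √93*(-525) = -525*√93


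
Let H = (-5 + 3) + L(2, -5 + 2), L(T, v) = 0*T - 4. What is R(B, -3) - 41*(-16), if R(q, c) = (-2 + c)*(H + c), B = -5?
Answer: 701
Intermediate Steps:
L(T, v) = -4 (L(T, v) = 0 - 4 = -4)
H = -6 (H = (-5 + 3) - 4 = -2 - 4 = -6)
R(q, c) = (-6 + c)*(-2 + c) (R(q, c) = (-2 + c)*(-6 + c) = (-6 + c)*(-2 + c))
R(B, -3) - 41*(-16) = (12 + (-3)² - 8*(-3)) - 41*(-16) = (12 + 9 + 24) + 656 = 45 + 656 = 701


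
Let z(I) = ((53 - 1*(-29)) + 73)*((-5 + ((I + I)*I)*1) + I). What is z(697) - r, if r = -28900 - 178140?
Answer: 150915090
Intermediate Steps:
z(I) = -775 + 155*I + 310*I**2 (z(I) = ((53 + 29) + 73)*((-5 + ((2*I)*I)*1) + I) = (82 + 73)*((-5 + (2*I**2)*1) + I) = 155*((-5 + 2*I**2) + I) = 155*(-5 + I + 2*I**2) = -775 + 155*I + 310*I**2)
r = -207040
z(697) - r = (-775 + 155*697 + 310*697**2) - 1*(-207040) = (-775 + 108035 + 310*485809) + 207040 = (-775 + 108035 + 150600790) + 207040 = 150708050 + 207040 = 150915090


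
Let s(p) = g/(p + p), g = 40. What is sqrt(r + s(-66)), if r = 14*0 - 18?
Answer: 2*I*sqrt(4983)/33 ≈ 4.2782*I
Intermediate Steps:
s(p) = 20/p (s(p) = 40/(p + p) = 40/((2*p)) = 40*(1/(2*p)) = 20/p)
r = -18 (r = 0 - 18 = -18)
sqrt(r + s(-66)) = sqrt(-18 + 20/(-66)) = sqrt(-18 + 20*(-1/66)) = sqrt(-18 - 10/33) = sqrt(-604/33) = 2*I*sqrt(4983)/33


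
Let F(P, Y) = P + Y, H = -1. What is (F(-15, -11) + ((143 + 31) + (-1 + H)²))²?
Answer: 23104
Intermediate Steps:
(F(-15, -11) + ((143 + 31) + (-1 + H)²))² = ((-15 - 11) + ((143 + 31) + (-1 - 1)²))² = (-26 + (174 + (-2)²))² = (-26 + (174 + 4))² = (-26 + 178)² = 152² = 23104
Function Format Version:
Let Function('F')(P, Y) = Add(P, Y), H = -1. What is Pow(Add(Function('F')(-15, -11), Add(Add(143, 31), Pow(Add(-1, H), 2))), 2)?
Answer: 23104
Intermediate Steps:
Pow(Add(Function('F')(-15, -11), Add(Add(143, 31), Pow(Add(-1, H), 2))), 2) = Pow(Add(Add(-15, -11), Add(Add(143, 31), Pow(Add(-1, -1), 2))), 2) = Pow(Add(-26, Add(174, Pow(-2, 2))), 2) = Pow(Add(-26, Add(174, 4)), 2) = Pow(Add(-26, 178), 2) = Pow(152, 2) = 23104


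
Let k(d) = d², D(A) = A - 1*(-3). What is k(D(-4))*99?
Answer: 99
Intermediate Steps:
D(A) = 3 + A (D(A) = A + 3 = 3 + A)
k(D(-4))*99 = (3 - 4)²*99 = (-1)²*99 = 1*99 = 99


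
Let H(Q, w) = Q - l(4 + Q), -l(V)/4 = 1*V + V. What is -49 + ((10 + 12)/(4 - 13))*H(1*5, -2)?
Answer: -2135/9 ≈ -237.22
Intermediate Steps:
l(V) = -8*V (l(V) = -4*(1*V + V) = -4*(V + V) = -8*V)
H(Q, w) = 32 + 9*Q (H(Q, w) = Q - (-8)*(4 + Q) = Q - (-32 - 8*Q) = Q + (32 + 8*Q) = 32 + 9*Q)
-49 + ((10 + 12)/(4 - 13))*H(1*5, -2) = -49 + ((10 + 12)/(4 - 13))*(32 + 9*(1*5)) = -49 + (22/(-9))*(32 + 9*5) = -49 + (22*(-1/9))*(32 + 45) = -49 - 22/9*77 = -49 - 1694/9 = -2135/9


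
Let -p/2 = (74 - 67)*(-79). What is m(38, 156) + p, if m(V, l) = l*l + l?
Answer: 25598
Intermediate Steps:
m(V, l) = l + l² (m(V, l) = l² + l = l + l²)
p = 1106 (p = -2*(74 - 67)*(-79) = -14*(-79) = -2*(-553) = 1106)
m(38, 156) + p = 156*(1 + 156) + 1106 = 156*157 + 1106 = 24492 + 1106 = 25598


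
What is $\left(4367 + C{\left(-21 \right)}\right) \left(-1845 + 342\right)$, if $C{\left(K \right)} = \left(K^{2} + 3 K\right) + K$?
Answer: $-7100172$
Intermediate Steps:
$C{\left(K \right)} = K^{2} + 4 K$
$\left(4367 + C{\left(-21 \right)}\right) \left(-1845 + 342\right) = \left(4367 - 21 \left(4 - 21\right)\right) \left(-1845 + 342\right) = \left(4367 - -357\right) \left(-1503\right) = \left(4367 + 357\right) \left(-1503\right) = 4724 \left(-1503\right) = -7100172$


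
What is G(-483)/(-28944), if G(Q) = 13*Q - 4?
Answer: 6283/28944 ≈ 0.21707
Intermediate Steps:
G(Q) = -4 + 13*Q
G(-483)/(-28944) = (-4 + 13*(-483))/(-28944) = (-4 - 6279)*(-1/28944) = -6283*(-1/28944) = 6283/28944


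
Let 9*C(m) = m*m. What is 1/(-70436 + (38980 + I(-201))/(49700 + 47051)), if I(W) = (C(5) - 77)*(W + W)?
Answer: -290253/20444053856 ≈ -1.4197e-5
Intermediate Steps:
C(m) = m**2/9 (C(m) = (m*m)/9 = m**2/9)
I(W) = -1336*W/9 (I(W) = ((1/9)*5**2 - 77)*(W + W) = ((1/9)*25 - 77)*(2*W) = (25/9 - 77)*(2*W) = -1336*W/9)
1/(-70436 + (38980 + I(-201))/(49700 + 47051)) = 1/(-70436 + (38980 - 1336/9*(-201))/(49700 + 47051)) = 1/(-70436 + (38980 + 89512/3)/96751) = 1/(-70436 + (206452/3)*(1/96751)) = 1/(-70436 + 206452/290253) = 1/(-20444053856/290253) = -290253/20444053856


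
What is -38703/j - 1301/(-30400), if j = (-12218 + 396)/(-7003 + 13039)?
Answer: 3550899571811/179694400 ≈ 19761.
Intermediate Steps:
j = -5911/3018 (j = -11822/6036 = -11822*1/6036 = -5911/3018 ≈ -1.9586)
-38703/j - 1301/(-30400) = -38703/(-5911/3018) - 1301/(-30400) = -38703*(-3018/5911) - 1301*(-1/30400) = 116805654/5911 + 1301/30400 = 3550899571811/179694400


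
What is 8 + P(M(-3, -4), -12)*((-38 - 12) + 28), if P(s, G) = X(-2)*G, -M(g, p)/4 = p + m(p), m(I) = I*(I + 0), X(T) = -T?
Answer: 536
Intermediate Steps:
m(I) = I² (m(I) = I*I = I²)
M(g, p) = -4*p - 4*p² (M(g, p) = -4*(p + p²) = -4*p - 4*p²)
P(s, G) = 2*G (P(s, G) = (-1*(-2))*G = 2*G)
8 + P(M(-3, -4), -12)*((-38 - 12) + 28) = 8 + (2*(-12))*((-38 - 12) + 28) = 8 - 24*(-50 + 28) = 8 - 24*(-22) = 8 + 528 = 536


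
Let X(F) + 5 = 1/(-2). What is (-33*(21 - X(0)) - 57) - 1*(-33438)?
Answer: 65013/2 ≈ 32507.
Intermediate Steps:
X(F) = -11/2 (X(F) = -5 + 1/(-2) = -5 - ½ = -11/2)
(-33*(21 - X(0)) - 57) - 1*(-33438) = (-33*(21 - 1*(-11/2)) - 57) - 1*(-33438) = (-33*(21 + 11/2) - 57) + 33438 = (-33*53/2 - 57) + 33438 = (-1749/2 - 57) + 33438 = -1863/2 + 33438 = 65013/2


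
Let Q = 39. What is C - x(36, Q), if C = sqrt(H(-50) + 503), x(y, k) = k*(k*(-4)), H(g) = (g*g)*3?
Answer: 6084 + sqrt(8003) ≈ 6173.5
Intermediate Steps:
H(g) = 3*g**2 (H(g) = g**2*3 = 3*g**2)
x(y, k) = -4*k**2 (x(y, k) = k*(-4*k) = -4*k**2)
C = sqrt(8003) (C = sqrt(3*(-50)**2 + 503) = sqrt(3*2500 + 503) = sqrt(7500 + 503) = sqrt(8003) ≈ 89.459)
C - x(36, Q) = sqrt(8003) - (-4)*39**2 = sqrt(8003) - (-4)*1521 = sqrt(8003) - 1*(-6084) = sqrt(8003) + 6084 = 6084 + sqrt(8003)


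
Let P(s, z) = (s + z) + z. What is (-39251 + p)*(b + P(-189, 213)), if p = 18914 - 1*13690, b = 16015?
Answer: -553006804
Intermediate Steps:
p = 5224 (p = 18914 - 13690 = 5224)
P(s, z) = s + 2*z
(-39251 + p)*(b + P(-189, 213)) = (-39251 + 5224)*(16015 + (-189 + 2*213)) = -34027*(16015 + (-189 + 426)) = -34027*(16015 + 237) = -34027*16252 = -553006804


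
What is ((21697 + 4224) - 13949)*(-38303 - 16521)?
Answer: -656352928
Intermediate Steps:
((21697 + 4224) - 13949)*(-38303 - 16521) = (25921 - 13949)*(-54824) = 11972*(-54824) = -656352928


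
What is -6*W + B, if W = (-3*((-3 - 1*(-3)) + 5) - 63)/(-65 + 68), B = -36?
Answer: 120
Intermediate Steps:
W = -26 (W = (-3*((-3 + 3) + 5) - 63)/3 = (-3*(0 + 5) - 63)*(⅓) = (-3*5 - 63)*(⅓) = (-15 - 63)*(⅓) = -78*⅓ = -26)
-6*W + B = -6*(-26) - 36 = 156 - 36 = 120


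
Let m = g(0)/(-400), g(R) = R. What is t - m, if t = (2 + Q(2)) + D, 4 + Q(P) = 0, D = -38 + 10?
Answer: -30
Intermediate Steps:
D = -28
m = 0 (m = 0/(-400) = 0*(-1/400) = 0)
Q(P) = -4 (Q(P) = -4 + 0 = -4)
t = -30 (t = (2 - 4) - 28 = -2 - 28 = -30)
t - m = -30 - 1*0 = -30 + 0 = -30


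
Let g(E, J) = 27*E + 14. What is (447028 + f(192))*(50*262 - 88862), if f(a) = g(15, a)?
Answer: -33899479614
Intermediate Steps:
g(E, J) = 14 + 27*E
f(a) = 419 (f(a) = 14 + 27*15 = 14 + 405 = 419)
(447028 + f(192))*(50*262 - 88862) = (447028 + 419)*(50*262 - 88862) = 447447*(13100 - 88862) = 447447*(-75762) = -33899479614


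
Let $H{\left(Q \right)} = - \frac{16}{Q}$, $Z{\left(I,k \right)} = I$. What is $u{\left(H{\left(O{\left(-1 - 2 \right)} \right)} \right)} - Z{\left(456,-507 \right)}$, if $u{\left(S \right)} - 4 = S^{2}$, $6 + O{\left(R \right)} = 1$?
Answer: $- \frac{11044}{25} \approx -441.76$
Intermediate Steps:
$O{\left(R \right)} = -5$ ($O{\left(R \right)} = -6 + 1 = -5$)
$u{\left(S \right)} = 4 + S^{2}$
$u{\left(H{\left(O{\left(-1 - 2 \right)} \right)} \right)} - Z{\left(456,-507 \right)} = \left(4 + \left(- \frac{16}{-5}\right)^{2}\right) - 456 = \left(4 + \left(\left(-16\right) \left(- \frac{1}{5}\right)\right)^{2}\right) - 456 = \left(4 + \left(\frac{16}{5}\right)^{2}\right) - 456 = \left(4 + \frac{256}{25}\right) - 456 = \frac{356}{25} - 456 = - \frac{11044}{25}$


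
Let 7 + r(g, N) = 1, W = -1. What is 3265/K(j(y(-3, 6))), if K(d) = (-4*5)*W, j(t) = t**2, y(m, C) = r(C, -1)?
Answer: 653/4 ≈ 163.25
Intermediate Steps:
r(g, N) = -6 (r(g, N) = -7 + 1 = -6)
y(m, C) = -6
K(d) = 20 (K(d) = -4*5*(-1) = -20*(-1) = 20)
3265/K(j(y(-3, 6))) = 3265/20 = 3265*(1/20) = 653/4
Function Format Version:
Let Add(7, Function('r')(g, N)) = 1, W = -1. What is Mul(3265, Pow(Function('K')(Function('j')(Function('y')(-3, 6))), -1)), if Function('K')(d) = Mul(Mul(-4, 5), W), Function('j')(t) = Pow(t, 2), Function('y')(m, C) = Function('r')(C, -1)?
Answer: Rational(653, 4) ≈ 163.25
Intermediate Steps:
Function('r')(g, N) = -6 (Function('r')(g, N) = Add(-7, 1) = -6)
Function('y')(m, C) = -6
Function('K')(d) = 20 (Function('K')(d) = Mul(Mul(-4, 5), -1) = Mul(-20, -1) = 20)
Mul(3265, Pow(Function('K')(Function('j')(Function('y')(-3, 6))), -1)) = Mul(3265, Pow(20, -1)) = Mul(3265, Rational(1, 20)) = Rational(653, 4)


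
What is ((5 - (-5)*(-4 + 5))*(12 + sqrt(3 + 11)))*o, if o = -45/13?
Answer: -5400/13 - 450*sqrt(14)/13 ≈ -544.90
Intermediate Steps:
o = -45/13 (o = -45*1/13 = -45/13 ≈ -3.4615)
((5 - (-5)*(-4 + 5))*(12 + sqrt(3 + 11)))*o = ((5 - (-5)*(-4 + 5))*(12 + sqrt(3 + 11)))*(-45/13) = ((5 - (-5))*(12 + sqrt(14)))*(-45/13) = ((5 - 1*(-5))*(12 + sqrt(14)))*(-45/13) = ((5 + 5)*(12 + sqrt(14)))*(-45/13) = (10*(12 + sqrt(14)))*(-45/13) = (120 + 10*sqrt(14))*(-45/13) = -5400/13 - 450*sqrt(14)/13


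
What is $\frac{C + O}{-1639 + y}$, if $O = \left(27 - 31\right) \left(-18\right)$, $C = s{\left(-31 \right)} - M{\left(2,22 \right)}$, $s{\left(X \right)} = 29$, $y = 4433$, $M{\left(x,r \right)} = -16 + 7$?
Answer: $\frac{5}{127} \approx 0.03937$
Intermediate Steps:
$M{\left(x,r \right)} = -9$
$C = 38$ ($C = 29 - -9 = 29 + 9 = 38$)
$O = 72$ ($O = \left(-4\right) \left(-18\right) = 72$)
$\frac{C + O}{-1639 + y} = \frac{38 + 72}{-1639 + 4433} = \frac{110}{2794} = 110 \cdot \frac{1}{2794} = \frac{5}{127}$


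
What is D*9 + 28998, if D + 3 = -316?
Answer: 26127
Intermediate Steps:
D = -319 (D = -3 - 316 = -319)
D*9 + 28998 = -319*9 + 28998 = -2871 + 28998 = 26127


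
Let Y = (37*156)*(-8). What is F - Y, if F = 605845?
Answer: 652021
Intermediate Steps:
Y = -46176 (Y = 5772*(-8) = -46176)
F - Y = 605845 - 1*(-46176) = 605845 + 46176 = 652021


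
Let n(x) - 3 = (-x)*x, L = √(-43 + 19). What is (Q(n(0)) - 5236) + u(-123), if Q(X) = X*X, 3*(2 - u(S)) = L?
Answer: -5225 - 2*I*√6/3 ≈ -5225.0 - 1.633*I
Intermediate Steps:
L = 2*I*√6 (L = √(-24) = 2*I*√6 ≈ 4.899*I)
n(x) = 3 - x² (n(x) = 3 + (-x)*x = 3 - x²)
u(S) = 2 - 2*I*√6/3
Q(X) = X²
(Q(n(0)) - 5236) + u(-123) = ((3 - 1*0²)² - 5236) + (2 - 2*I*√6/3) = ((3 - 1*0)² - 5236) + (2 - 2*I*√6/3) = ((3 + 0)² - 5236) + (2 - 2*I*√6/3) = (3² - 5236) + (2 - 2*I*√6/3) = (9 - 5236) + (2 - 2*I*√6/3) = -5227 + (2 - 2*I*√6/3) = -5225 - 2*I*√6/3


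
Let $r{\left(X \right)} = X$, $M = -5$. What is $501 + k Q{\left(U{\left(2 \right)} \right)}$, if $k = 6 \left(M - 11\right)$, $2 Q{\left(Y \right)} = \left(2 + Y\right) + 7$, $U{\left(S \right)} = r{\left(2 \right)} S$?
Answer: $-123$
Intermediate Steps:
$U{\left(S \right)} = 2 S$
$Q{\left(Y \right)} = \frac{9}{2} + \frac{Y}{2}$ ($Q{\left(Y \right)} = \frac{\left(2 + Y\right) + 7}{2} = \frac{9 + Y}{2} = \frac{9}{2} + \frac{Y}{2}$)
$k = -96$ ($k = 6 \left(-5 - 11\right) = 6 \left(-16\right) = -96$)
$501 + k Q{\left(U{\left(2 \right)} \right)} = 501 - 96 \left(\frac{9}{2} + \frac{2 \cdot 2}{2}\right) = 501 - 96 \left(\frac{9}{2} + \frac{1}{2} \cdot 4\right) = 501 - 96 \left(\frac{9}{2} + 2\right) = 501 - 624 = -123$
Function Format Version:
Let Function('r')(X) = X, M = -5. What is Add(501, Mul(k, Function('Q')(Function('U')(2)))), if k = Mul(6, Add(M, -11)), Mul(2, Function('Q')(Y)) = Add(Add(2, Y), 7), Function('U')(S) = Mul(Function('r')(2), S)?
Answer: -123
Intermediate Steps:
Function('U')(S) = Mul(2, S)
Function('Q')(Y) = Add(Rational(9, 2), Mul(Rational(1, 2), Y)) (Function('Q')(Y) = Mul(Rational(1, 2), Add(Add(2, Y), 7)) = Mul(Rational(1, 2), Add(9, Y)) = Add(Rational(9, 2), Mul(Rational(1, 2), Y)))
k = -96 (k = Mul(6, Add(-5, -11)) = Mul(6, -16) = -96)
Add(501, Mul(k, Function('Q')(Function('U')(2)))) = Add(501, Mul(-96, Add(Rational(9, 2), Mul(Rational(1, 2), Mul(2, 2))))) = Add(501, Mul(-96, Add(Rational(9, 2), Mul(Rational(1, 2), 4)))) = Add(501, Mul(-96, Add(Rational(9, 2), 2))) = Add(501, Mul(-96, Rational(13, 2))) = Add(501, -624) = -123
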